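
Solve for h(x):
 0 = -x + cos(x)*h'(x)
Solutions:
 h(x) = C1 + Integral(x/cos(x), x)


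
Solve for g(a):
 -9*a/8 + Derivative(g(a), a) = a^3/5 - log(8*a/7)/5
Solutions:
 g(a) = C1 + a^4/20 + 9*a^2/16 - a*log(a)/5 - 3*a*log(2)/5 + a/5 + a*log(7)/5


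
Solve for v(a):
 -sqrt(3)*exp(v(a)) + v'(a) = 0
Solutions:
 v(a) = log(-1/(C1 + sqrt(3)*a))


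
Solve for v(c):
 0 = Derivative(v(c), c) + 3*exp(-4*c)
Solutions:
 v(c) = C1 + 3*exp(-4*c)/4


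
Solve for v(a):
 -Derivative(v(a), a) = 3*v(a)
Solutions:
 v(a) = C1*exp(-3*a)


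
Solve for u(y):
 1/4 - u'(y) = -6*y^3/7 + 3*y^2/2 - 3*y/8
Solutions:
 u(y) = C1 + 3*y^4/14 - y^3/2 + 3*y^2/16 + y/4


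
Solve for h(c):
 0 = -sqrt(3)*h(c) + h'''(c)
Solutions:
 h(c) = C3*exp(3^(1/6)*c) + (C1*sin(3^(2/3)*c/2) + C2*cos(3^(2/3)*c/2))*exp(-3^(1/6)*c/2)


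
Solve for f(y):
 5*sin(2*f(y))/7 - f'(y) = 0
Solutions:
 -5*y/7 + log(cos(2*f(y)) - 1)/4 - log(cos(2*f(y)) + 1)/4 = C1


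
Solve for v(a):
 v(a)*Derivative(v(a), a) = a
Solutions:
 v(a) = -sqrt(C1 + a^2)
 v(a) = sqrt(C1 + a^2)


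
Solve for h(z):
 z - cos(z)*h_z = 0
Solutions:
 h(z) = C1 + Integral(z/cos(z), z)


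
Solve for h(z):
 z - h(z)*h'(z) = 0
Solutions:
 h(z) = -sqrt(C1 + z^2)
 h(z) = sqrt(C1 + z^2)


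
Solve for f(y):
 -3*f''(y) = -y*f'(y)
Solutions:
 f(y) = C1 + C2*erfi(sqrt(6)*y/6)


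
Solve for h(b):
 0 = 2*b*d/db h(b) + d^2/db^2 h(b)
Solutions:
 h(b) = C1 + C2*erf(b)


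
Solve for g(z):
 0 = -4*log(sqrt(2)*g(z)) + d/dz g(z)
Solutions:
 -Integral(1/(2*log(_y) + log(2)), (_y, g(z)))/2 = C1 - z


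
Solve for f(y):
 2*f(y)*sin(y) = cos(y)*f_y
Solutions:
 f(y) = C1/cos(y)^2


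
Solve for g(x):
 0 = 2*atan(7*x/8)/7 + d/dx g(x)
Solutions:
 g(x) = C1 - 2*x*atan(7*x/8)/7 + 8*log(49*x^2 + 64)/49


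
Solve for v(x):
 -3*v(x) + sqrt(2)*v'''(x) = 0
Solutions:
 v(x) = C3*exp(2^(5/6)*3^(1/3)*x/2) + (C1*sin(6^(5/6)*x/4) + C2*cos(6^(5/6)*x/4))*exp(-2^(5/6)*3^(1/3)*x/4)


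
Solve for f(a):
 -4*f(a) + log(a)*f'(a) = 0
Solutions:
 f(a) = C1*exp(4*li(a))


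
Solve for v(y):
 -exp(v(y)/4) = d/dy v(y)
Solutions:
 v(y) = 4*log(1/(C1 + y)) + 8*log(2)


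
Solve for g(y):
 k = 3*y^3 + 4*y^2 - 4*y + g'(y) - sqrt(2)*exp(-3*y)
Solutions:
 g(y) = C1 + k*y - 3*y^4/4 - 4*y^3/3 + 2*y^2 - sqrt(2)*exp(-3*y)/3


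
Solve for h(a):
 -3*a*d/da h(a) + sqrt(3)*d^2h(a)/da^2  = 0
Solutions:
 h(a) = C1 + C2*erfi(sqrt(2)*3^(1/4)*a/2)


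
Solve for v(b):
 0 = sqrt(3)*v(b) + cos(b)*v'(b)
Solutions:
 v(b) = C1*(sin(b) - 1)^(sqrt(3)/2)/(sin(b) + 1)^(sqrt(3)/2)


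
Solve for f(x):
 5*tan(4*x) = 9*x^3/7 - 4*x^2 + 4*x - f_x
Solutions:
 f(x) = C1 + 9*x^4/28 - 4*x^3/3 + 2*x^2 + 5*log(cos(4*x))/4


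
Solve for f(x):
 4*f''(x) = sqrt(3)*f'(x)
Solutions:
 f(x) = C1 + C2*exp(sqrt(3)*x/4)


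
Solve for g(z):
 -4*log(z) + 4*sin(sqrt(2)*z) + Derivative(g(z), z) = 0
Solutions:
 g(z) = C1 + 4*z*log(z) - 4*z + 2*sqrt(2)*cos(sqrt(2)*z)


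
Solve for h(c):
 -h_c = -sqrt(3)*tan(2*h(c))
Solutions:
 h(c) = -asin(C1*exp(2*sqrt(3)*c))/2 + pi/2
 h(c) = asin(C1*exp(2*sqrt(3)*c))/2


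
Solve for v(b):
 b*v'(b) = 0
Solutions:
 v(b) = C1


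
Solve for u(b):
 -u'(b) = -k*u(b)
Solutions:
 u(b) = C1*exp(b*k)


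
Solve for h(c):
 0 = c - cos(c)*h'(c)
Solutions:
 h(c) = C1 + Integral(c/cos(c), c)


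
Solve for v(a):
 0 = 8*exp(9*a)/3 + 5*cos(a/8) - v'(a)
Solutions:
 v(a) = C1 + 8*exp(9*a)/27 + 40*sin(a/8)


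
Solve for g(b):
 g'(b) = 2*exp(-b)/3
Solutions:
 g(b) = C1 - 2*exp(-b)/3


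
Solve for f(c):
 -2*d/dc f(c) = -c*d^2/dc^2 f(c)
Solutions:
 f(c) = C1 + C2*c^3


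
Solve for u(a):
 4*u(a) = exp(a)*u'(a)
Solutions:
 u(a) = C1*exp(-4*exp(-a))


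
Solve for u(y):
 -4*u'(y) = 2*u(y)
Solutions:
 u(y) = C1*exp(-y/2)


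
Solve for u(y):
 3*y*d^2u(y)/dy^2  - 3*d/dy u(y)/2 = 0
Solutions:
 u(y) = C1 + C2*y^(3/2)


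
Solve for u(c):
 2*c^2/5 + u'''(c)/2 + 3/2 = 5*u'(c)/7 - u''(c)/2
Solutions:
 u(c) = C1 + C2*exp(c*(-7 + sqrt(329))/14) + C3*exp(-c*(7 + sqrt(329))/14) + 14*c^3/75 + 49*c^2/125 + 4291*c/1250


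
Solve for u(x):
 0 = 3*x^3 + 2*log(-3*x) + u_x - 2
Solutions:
 u(x) = C1 - 3*x^4/4 - 2*x*log(-x) + 2*x*(2 - log(3))


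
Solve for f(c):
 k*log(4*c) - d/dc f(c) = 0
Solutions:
 f(c) = C1 + c*k*log(c) - c*k + c*k*log(4)


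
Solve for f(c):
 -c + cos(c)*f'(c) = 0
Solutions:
 f(c) = C1 + Integral(c/cos(c), c)


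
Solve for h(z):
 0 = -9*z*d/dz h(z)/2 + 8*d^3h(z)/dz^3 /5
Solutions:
 h(z) = C1 + Integral(C2*airyai(2^(2/3)*45^(1/3)*z/4) + C3*airybi(2^(2/3)*45^(1/3)*z/4), z)


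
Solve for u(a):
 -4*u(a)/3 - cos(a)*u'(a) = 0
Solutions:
 u(a) = C1*(sin(a) - 1)^(2/3)/(sin(a) + 1)^(2/3)


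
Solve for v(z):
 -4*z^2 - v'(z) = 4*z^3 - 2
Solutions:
 v(z) = C1 - z^4 - 4*z^3/3 + 2*z


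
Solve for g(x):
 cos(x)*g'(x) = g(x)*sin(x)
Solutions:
 g(x) = C1/cos(x)


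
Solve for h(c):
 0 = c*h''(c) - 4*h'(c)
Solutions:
 h(c) = C1 + C2*c^5


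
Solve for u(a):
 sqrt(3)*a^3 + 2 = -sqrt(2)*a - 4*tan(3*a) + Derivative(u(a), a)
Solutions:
 u(a) = C1 + sqrt(3)*a^4/4 + sqrt(2)*a^2/2 + 2*a - 4*log(cos(3*a))/3


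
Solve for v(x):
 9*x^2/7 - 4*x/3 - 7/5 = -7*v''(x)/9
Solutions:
 v(x) = C1 + C2*x - 27*x^4/196 + 2*x^3/7 + 9*x^2/10


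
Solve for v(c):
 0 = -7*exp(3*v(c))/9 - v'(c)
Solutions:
 v(c) = log(1/(C1 + 7*c))/3 + log(3)/3
 v(c) = log((-3^(1/3) - 3^(5/6)*I)*(1/(C1 + 7*c))^(1/3)/2)
 v(c) = log((-3^(1/3) + 3^(5/6)*I)*(1/(C1 + 7*c))^(1/3)/2)


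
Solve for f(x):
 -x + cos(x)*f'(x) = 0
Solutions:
 f(x) = C1 + Integral(x/cos(x), x)


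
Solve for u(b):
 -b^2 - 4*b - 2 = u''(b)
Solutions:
 u(b) = C1 + C2*b - b^4/12 - 2*b^3/3 - b^2


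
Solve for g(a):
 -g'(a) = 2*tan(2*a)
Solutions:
 g(a) = C1 + log(cos(2*a))


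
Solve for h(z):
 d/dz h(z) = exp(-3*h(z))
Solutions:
 h(z) = log(C1 + 3*z)/3
 h(z) = log((-3^(1/3) - 3^(5/6)*I)*(C1 + z)^(1/3)/2)
 h(z) = log((-3^(1/3) + 3^(5/6)*I)*(C1 + z)^(1/3)/2)


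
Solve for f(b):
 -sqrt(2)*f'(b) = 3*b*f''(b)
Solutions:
 f(b) = C1 + C2*b^(1 - sqrt(2)/3)


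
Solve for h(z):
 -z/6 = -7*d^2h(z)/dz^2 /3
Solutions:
 h(z) = C1 + C2*z + z^3/84


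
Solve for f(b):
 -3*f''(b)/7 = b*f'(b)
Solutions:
 f(b) = C1 + C2*erf(sqrt(42)*b/6)


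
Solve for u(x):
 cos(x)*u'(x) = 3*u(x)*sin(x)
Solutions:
 u(x) = C1/cos(x)^3


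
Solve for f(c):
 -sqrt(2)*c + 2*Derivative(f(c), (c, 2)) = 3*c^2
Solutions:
 f(c) = C1 + C2*c + c^4/8 + sqrt(2)*c^3/12


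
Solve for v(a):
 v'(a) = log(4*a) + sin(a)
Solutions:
 v(a) = C1 + a*log(a) - a + 2*a*log(2) - cos(a)


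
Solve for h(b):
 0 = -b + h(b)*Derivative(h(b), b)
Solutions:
 h(b) = -sqrt(C1 + b^2)
 h(b) = sqrt(C1 + b^2)


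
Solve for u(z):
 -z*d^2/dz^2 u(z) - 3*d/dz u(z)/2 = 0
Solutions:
 u(z) = C1 + C2/sqrt(z)


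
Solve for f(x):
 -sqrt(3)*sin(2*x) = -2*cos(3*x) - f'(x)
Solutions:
 f(x) = C1 - 2*sin(3*x)/3 - sqrt(3)*cos(2*x)/2


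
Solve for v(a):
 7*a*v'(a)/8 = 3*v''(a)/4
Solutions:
 v(a) = C1 + C2*erfi(sqrt(21)*a/6)


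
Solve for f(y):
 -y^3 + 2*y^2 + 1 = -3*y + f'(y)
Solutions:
 f(y) = C1 - y^4/4 + 2*y^3/3 + 3*y^2/2 + y


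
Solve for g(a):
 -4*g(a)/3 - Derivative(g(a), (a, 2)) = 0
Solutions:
 g(a) = C1*sin(2*sqrt(3)*a/3) + C2*cos(2*sqrt(3)*a/3)


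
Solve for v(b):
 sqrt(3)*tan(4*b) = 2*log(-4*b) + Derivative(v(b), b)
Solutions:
 v(b) = C1 - 2*b*log(-b) - 4*b*log(2) + 2*b - sqrt(3)*log(cos(4*b))/4


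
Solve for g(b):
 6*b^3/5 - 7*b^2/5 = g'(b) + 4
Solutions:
 g(b) = C1 + 3*b^4/10 - 7*b^3/15 - 4*b


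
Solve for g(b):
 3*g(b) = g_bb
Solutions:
 g(b) = C1*exp(-sqrt(3)*b) + C2*exp(sqrt(3)*b)


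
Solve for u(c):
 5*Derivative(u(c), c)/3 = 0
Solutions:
 u(c) = C1


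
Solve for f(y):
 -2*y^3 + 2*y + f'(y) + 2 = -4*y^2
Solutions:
 f(y) = C1 + y^4/2 - 4*y^3/3 - y^2 - 2*y


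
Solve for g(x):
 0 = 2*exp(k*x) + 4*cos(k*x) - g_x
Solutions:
 g(x) = C1 + 2*exp(k*x)/k + 4*sin(k*x)/k


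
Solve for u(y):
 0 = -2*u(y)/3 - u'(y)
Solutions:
 u(y) = C1*exp(-2*y/3)


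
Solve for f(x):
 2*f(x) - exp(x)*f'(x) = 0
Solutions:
 f(x) = C1*exp(-2*exp(-x))


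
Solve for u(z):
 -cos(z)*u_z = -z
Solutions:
 u(z) = C1 + Integral(z/cos(z), z)


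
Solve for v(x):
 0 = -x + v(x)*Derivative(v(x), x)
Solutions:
 v(x) = -sqrt(C1 + x^2)
 v(x) = sqrt(C1 + x^2)


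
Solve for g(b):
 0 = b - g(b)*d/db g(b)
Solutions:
 g(b) = -sqrt(C1 + b^2)
 g(b) = sqrt(C1 + b^2)


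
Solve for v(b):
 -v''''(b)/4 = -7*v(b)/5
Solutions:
 v(b) = C1*exp(-sqrt(2)*5^(3/4)*7^(1/4)*b/5) + C2*exp(sqrt(2)*5^(3/4)*7^(1/4)*b/5) + C3*sin(sqrt(2)*5^(3/4)*7^(1/4)*b/5) + C4*cos(sqrt(2)*5^(3/4)*7^(1/4)*b/5)


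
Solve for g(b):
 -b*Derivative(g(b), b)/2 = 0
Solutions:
 g(b) = C1


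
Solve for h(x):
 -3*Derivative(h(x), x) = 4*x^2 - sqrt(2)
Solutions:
 h(x) = C1 - 4*x^3/9 + sqrt(2)*x/3


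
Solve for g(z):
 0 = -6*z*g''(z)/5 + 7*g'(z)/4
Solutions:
 g(z) = C1 + C2*z^(59/24)


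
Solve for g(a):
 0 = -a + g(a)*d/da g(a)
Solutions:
 g(a) = -sqrt(C1 + a^2)
 g(a) = sqrt(C1 + a^2)


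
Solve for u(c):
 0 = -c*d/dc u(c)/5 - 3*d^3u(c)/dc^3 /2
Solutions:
 u(c) = C1 + Integral(C2*airyai(-15^(2/3)*2^(1/3)*c/15) + C3*airybi(-15^(2/3)*2^(1/3)*c/15), c)


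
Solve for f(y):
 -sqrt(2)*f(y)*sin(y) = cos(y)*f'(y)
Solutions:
 f(y) = C1*cos(y)^(sqrt(2))


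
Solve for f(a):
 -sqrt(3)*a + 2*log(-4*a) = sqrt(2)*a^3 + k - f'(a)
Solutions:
 f(a) = C1 + sqrt(2)*a^4/4 + sqrt(3)*a^2/2 + a*(k - 4*log(2) + 2) - 2*a*log(-a)


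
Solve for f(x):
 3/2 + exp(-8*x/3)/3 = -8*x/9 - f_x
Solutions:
 f(x) = C1 - 4*x^2/9 - 3*x/2 + exp(-8*x/3)/8


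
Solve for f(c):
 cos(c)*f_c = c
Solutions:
 f(c) = C1 + Integral(c/cos(c), c)


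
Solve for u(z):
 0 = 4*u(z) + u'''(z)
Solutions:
 u(z) = C3*exp(-2^(2/3)*z) + (C1*sin(2^(2/3)*sqrt(3)*z/2) + C2*cos(2^(2/3)*sqrt(3)*z/2))*exp(2^(2/3)*z/2)


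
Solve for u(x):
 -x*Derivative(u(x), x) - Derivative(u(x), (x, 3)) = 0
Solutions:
 u(x) = C1 + Integral(C2*airyai(-x) + C3*airybi(-x), x)


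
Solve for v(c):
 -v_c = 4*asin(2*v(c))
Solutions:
 Integral(1/asin(2*_y), (_y, v(c))) = C1 - 4*c


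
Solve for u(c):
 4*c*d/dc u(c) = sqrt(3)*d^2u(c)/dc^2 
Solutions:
 u(c) = C1 + C2*erfi(sqrt(2)*3^(3/4)*c/3)


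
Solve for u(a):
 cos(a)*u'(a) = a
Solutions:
 u(a) = C1 + Integral(a/cos(a), a)


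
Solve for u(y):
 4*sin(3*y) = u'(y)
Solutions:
 u(y) = C1 - 4*cos(3*y)/3


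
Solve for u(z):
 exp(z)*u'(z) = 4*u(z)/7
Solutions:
 u(z) = C1*exp(-4*exp(-z)/7)


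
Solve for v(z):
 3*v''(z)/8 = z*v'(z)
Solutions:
 v(z) = C1 + C2*erfi(2*sqrt(3)*z/3)


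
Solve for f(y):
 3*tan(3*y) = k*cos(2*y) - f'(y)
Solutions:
 f(y) = C1 + k*sin(2*y)/2 + log(cos(3*y))


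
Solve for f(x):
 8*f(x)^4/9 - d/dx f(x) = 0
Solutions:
 f(x) = 3^(1/3)*(-1/(C1 + 8*x))^(1/3)
 f(x) = (-1/(C1 + 8*x))^(1/3)*(-3^(1/3) - 3^(5/6)*I)/2
 f(x) = (-1/(C1 + 8*x))^(1/3)*(-3^(1/3) + 3^(5/6)*I)/2


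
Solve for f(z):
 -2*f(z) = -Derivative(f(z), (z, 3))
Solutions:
 f(z) = C3*exp(2^(1/3)*z) + (C1*sin(2^(1/3)*sqrt(3)*z/2) + C2*cos(2^(1/3)*sqrt(3)*z/2))*exp(-2^(1/3)*z/2)


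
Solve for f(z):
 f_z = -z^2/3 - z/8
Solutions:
 f(z) = C1 - z^3/9 - z^2/16


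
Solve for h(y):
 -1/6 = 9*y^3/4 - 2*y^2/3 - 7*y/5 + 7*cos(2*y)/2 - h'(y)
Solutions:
 h(y) = C1 + 9*y^4/16 - 2*y^3/9 - 7*y^2/10 + y/6 + 7*sin(2*y)/4


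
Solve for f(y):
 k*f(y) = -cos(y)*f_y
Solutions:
 f(y) = C1*exp(k*(log(sin(y) - 1) - log(sin(y) + 1))/2)


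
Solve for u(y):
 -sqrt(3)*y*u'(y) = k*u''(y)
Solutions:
 u(y) = C1 + C2*sqrt(k)*erf(sqrt(2)*3^(1/4)*y*sqrt(1/k)/2)


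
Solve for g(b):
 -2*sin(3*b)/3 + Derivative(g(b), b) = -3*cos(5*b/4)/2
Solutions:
 g(b) = C1 - 6*sin(5*b/4)/5 - 2*cos(3*b)/9


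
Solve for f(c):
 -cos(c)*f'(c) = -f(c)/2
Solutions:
 f(c) = C1*(sin(c) + 1)^(1/4)/(sin(c) - 1)^(1/4)


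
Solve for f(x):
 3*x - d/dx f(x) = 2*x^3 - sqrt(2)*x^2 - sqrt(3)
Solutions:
 f(x) = C1 - x^4/2 + sqrt(2)*x^3/3 + 3*x^2/2 + sqrt(3)*x


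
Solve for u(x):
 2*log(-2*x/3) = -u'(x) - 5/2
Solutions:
 u(x) = C1 - 2*x*log(-x) + x*(-2*log(2) - 1/2 + 2*log(3))


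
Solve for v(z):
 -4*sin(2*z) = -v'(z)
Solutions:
 v(z) = C1 - 2*cos(2*z)


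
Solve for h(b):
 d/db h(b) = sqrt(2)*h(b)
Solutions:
 h(b) = C1*exp(sqrt(2)*b)


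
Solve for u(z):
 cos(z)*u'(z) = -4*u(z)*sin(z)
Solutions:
 u(z) = C1*cos(z)^4


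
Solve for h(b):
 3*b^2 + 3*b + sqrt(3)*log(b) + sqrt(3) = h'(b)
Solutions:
 h(b) = C1 + b^3 + 3*b^2/2 + sqrt(3)*b*log(b)


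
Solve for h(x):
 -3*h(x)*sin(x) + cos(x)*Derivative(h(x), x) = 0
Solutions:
 h(x) = C1/cos(x)^3


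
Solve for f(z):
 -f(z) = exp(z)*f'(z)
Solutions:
 f(z) = C1*exp(exp(-z))


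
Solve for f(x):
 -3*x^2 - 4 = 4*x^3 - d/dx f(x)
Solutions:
 f(x) = C1 + x^4 + x^3 + 4*x


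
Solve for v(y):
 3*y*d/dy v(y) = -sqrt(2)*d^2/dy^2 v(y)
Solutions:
 v(y) = C1 + C2*erf(2^(1/4)*sqrt(3)*y/2)


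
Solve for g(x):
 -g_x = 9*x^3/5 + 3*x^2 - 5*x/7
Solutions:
 g(x) = C1 - 9*x^4/20 - x^3 + 5*x^2/14


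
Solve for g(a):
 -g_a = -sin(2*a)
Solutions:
 g(a) = C1 - cos(2*a)/2


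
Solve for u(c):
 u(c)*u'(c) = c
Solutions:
 u(c) = -sqrt(C1 + c^2)
 u(c) = sqrt(C1 + c^2)


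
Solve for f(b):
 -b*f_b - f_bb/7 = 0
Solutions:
 f(b) = C1 + C2*erf(sqrt(14)*b/2)


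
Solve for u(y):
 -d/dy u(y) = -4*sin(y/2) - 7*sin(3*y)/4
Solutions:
 u(y) = C1 - 8*cos(y/2) - 7*cos(3*y)/12


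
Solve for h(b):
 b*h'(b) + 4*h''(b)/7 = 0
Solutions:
 h(b) = C1 + C2*erf(sqrt(14)*b/4)


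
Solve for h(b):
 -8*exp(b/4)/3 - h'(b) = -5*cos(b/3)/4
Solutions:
 h(b) = C1 - 32*exp(b/4)/3 + 15*sin(b/3)/4


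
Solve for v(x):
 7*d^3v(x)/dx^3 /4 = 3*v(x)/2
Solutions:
 v(x) = C3*exp(6^(1/3)*7^(2/3)*x/7) + (C1*sin(2^(1/3)*3^(5/6)*7^(2/3)*x/14) + C2*cos(2^(1/3)*3^(5/6)*7^(2/3)*x/14))*exp(-6^(1/3)*7^(2/3)*x/14)


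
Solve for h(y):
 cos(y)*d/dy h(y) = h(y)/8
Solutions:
 h(y) = C1*(sin(y) + 1)^(1/16)/(sin(y) - 1)^(1/16)


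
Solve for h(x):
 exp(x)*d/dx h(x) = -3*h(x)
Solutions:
 h(x) = C1*exp(3*exp(-x))


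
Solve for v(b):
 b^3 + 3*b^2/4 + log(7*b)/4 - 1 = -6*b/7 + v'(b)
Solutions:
 v(b) = C1 + b^4/4 + b^3/4 + 3*b^2/7 + b*log(b)/4 - 5*b/4 + b*log(7)/4


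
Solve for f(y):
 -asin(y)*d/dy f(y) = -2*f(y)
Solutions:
 f(y) = C1*exp(2*Integral(1/asin(y), y))


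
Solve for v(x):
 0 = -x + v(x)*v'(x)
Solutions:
 v(x) = -sqrt(C1 + x^2)
 v(x) = sqrt(C1 + x^2)


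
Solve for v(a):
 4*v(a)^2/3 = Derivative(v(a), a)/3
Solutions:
 v(a) = -1/(C1 + 4*a)


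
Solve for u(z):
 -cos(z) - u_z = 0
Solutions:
 u(z) = C1 - sin(z)


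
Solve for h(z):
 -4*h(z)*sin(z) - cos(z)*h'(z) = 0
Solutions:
 h(z) = C1*cos(z)^4


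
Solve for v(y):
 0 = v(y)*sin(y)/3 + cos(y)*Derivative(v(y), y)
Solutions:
 v(y) = C1*cos(y)^(1/3)


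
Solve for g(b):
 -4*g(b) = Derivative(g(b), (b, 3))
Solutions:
 g(b) = C3*exp(-2^(2/3)*b) + (C1*sin(2^(2/3)*sqrt(3)*b/2) + C2*cos(2^(2/3)*sqrt(3)*b/2))*exp(2^(2/3)*b/2)


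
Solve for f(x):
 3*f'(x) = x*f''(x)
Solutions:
 f(x) = C1 + C2*x^4


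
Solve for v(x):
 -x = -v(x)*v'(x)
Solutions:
 v(x) = -sqrt(C1 + x^2)
 v(x) = sqrt(C1 + x^2)


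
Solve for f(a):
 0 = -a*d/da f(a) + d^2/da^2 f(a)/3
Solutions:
 f(a) = C1 + C2*erfi(sqrt(6)*a/2)


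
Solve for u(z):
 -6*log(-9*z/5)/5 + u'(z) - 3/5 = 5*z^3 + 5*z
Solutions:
 u(z) = C1 + 5*z^4/4 + 5*z^2/2 + 6*z*log(-z)/5 + 3*z*(-2*log(5) - 1 + 4*log(3))/5


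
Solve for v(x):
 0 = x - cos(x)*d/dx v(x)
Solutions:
 v(x) = C1 + Integral(x/cos(x), x)


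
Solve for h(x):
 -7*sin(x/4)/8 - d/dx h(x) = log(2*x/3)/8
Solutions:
 h(x) = C1 - x*log(x)/8 - x*log(2)/8 + x/8 + x*log(3)/8 + 7*cos(x/4)/2


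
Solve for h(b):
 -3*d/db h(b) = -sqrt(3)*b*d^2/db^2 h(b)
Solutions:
 h(b) = C1 + C2*b^(1 + sqrt(3))


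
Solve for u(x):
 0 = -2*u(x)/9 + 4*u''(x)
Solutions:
 u(x) = C1*exp(-sqrt(2)*x/6) + C2*exp(sqrt(2)*x/6)


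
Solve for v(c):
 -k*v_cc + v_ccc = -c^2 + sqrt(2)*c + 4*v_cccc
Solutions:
 v(c) = C1 + C2*c + C3*exp(c*(1 - sqrt(1 - 16*k))/8) + C4*exp(c*(sqrt(1 - 16*k) + 1)/8) + c^4/(12*k) + c^3*(-sqrt(2) + 2/k)/(6*k) + c^2*(-4 - sqrt(2)/2 + 1/k)/k^2


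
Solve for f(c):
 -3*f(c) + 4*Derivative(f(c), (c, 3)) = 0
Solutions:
 f(c) = C3*exp(6^(1/3)*c/2) + (C1*sin(2^(1/3)*3^(5/6)*c/4) + C2*cos(2^(1/3)*3^(5/6)*c/4))*exp(-6^(1/3)*c/4)


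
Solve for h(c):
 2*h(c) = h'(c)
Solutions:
 h(c) = C1*exp(2*c)


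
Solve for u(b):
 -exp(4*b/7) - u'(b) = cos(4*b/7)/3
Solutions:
 u(b) = C1 - 7*exp(4*b/7)/4 - 7*sin(4*b/7)/12


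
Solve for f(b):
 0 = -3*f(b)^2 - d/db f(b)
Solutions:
 f(b) = 1/(C1 + 3*b)


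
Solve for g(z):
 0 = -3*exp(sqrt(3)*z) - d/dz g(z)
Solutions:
 g(z) = C1 - sqrt(3)*exp(sqrt(3)*z)


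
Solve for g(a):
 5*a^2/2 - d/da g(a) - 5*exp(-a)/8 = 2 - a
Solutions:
 g(a) = C1 + 5*a^3/6 + a^2/2 - 2*a + 5*exp(-a)/8


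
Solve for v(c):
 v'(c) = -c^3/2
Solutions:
 v(c) = C1 - c^4/8


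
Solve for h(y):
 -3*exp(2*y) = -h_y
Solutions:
 h(y) = C1 + 3*exp(2*y)/2


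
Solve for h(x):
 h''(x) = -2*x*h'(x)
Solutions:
 h(x) = C1 + C2*erf(x)


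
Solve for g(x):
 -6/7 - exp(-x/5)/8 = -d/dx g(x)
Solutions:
 g(x) = C1 + 6*x/7 - 5*exp(-x/5)/8


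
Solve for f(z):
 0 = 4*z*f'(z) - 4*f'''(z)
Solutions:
 f(z) = C1 + Integral(C2*airyai(z) + C3*airybi(z), z)


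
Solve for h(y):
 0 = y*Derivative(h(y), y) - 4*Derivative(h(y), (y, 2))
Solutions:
 h(y) = C1 + C2*erfi(sqrt(2)*y/4)


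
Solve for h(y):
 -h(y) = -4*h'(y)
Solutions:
 h(y) = C1*exp(y/4)


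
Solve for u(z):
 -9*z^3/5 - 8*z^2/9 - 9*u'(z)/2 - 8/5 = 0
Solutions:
 u(z) = C1 - z^4/10 - 16*z^3/243 - 16*z/45


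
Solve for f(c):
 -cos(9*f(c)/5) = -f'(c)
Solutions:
 -c - 5*log(sin(9*f(c)/5) - 1)/18 + 5*log(sin(9*f(c)/5) + 1)/18 = C1


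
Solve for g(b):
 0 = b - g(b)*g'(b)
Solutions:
 g(b) = -sqrt(C1 + b^2)
 g(b) = sqrt(C1 + b^2)


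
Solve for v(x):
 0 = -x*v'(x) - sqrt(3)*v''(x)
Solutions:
 v(x) = C1 + C2*erf(sqrt(2)*3^(3/4)*x/6)


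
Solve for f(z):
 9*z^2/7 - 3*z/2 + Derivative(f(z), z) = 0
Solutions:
 f(z) = C1 - 3*z^3/7 + 3*z^2/4


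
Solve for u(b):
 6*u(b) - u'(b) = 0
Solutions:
 u(b) = C1*exp(6*b)


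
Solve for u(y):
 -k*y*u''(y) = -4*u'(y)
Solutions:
 u(y) = C1 + y^(((re(k) + 4)*re(k) + im(k)^2)/(re(k)^2 + im(k)^2))*(C2*sin(4*log(y)*Abs(im(k))/(re(k)^2 + im(k)^2)) + C3*cos(4*log(y)*im(k)/(re(k)^2 + im(k)^2)))


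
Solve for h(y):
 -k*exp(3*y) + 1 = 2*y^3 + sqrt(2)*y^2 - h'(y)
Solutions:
 h(y) = C1 + k*exp(3*y)/3 + y^4/2 + sqrt(2)*y^3/3 - y


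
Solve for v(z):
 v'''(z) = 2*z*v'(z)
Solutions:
 v(z) = C1 + Integral(C2*airyai(2^(1/3)*z) + C3*airybi(2^(1/3)*z), z)


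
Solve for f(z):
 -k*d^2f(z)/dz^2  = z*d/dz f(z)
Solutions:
 f(z) = C1 + C2*sqrt(k)*erf(sqrt(2)*z*sqrt(1/k)/2)


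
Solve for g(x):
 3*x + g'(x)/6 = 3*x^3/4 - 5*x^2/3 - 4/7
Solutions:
 g(x) = C1 + 9*x^4/8 - 10*x^3/3 - 9*x^2 - 24*x/7


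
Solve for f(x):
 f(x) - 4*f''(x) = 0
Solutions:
 f(x) = C1*exp(-x/2) + C2*exp(x/2)


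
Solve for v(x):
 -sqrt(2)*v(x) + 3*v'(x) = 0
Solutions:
 v(x) = C1*exp(sqrt(2)*x/3)


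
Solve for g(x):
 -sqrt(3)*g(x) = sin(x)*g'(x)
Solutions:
 g(x) = C1*(cos(x) + 1)^(sqrt(3)/2)/(cos(x) - 1)^(sqrt(3)/2)


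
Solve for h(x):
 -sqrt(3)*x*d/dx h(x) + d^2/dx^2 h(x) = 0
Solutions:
 h(x) = C1 + C2*erfi(sqrt(2)*3^(1/4)*x/2)


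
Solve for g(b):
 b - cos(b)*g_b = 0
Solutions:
 g(b) = C1 + Integral(b/cos(b), b)


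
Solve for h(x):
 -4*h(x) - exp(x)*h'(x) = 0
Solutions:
 h(x) = C1*exp(4*exp(-x))


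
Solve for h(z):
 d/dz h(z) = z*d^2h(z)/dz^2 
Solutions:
 h(z) = C1 + C2*z^2


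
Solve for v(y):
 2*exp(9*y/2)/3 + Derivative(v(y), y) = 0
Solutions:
 v(y) = C1 - 4*exp(9*y/2)/27


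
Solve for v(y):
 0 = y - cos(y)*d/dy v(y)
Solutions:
 v(y) = C1 + Integral(y/cos(y), y)


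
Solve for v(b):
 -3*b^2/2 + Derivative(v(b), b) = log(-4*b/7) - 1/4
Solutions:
 v(b) = C1 + b^3/2 + b*log(-b) + b*(-log(7) - 5/4 + 2*log(2))


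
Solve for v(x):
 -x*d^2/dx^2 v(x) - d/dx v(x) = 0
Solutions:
 v(x) = C1 + C2*log(x)


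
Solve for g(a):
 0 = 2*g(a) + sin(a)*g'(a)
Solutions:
 g(a) = C1*(cos(a) + 1)/(cos(a) - 1)


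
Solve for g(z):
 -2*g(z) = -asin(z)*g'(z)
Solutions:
 g(z) = C1*exp(2*Integral(1/asin(z), z))


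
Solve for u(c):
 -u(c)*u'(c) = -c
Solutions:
 u(c) = -sqrt(C1 + c^2)
 u(c) = sqrt(C1 + c^2)


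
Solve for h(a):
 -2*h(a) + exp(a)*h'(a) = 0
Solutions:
 h(a) = C1*exp(-2*exp(-a))


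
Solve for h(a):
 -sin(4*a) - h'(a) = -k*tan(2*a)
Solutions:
 h(a) = C1 - k*log(cos(2*a))/2 + cos(4*a)/4


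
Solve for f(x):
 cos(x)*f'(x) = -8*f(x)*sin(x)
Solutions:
 f(x) = C1*cos(x)^8


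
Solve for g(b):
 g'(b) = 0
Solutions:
 g(b) = C1


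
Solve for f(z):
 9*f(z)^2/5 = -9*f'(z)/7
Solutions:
 f(z) = 5/(C1 + 7*z)


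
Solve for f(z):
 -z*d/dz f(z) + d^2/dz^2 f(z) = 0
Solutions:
 f(z) = C1 + C2*erfi(sqrt(2)*z/2)


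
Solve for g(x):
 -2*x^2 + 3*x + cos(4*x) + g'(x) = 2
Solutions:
 g(x) = C1 + 2*x^3/3 - 3*x^2/2 + 2*x - sin(4*x)/4


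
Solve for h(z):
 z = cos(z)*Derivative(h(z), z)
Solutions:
 h(z) = C1 + Integral(z/cos(z), z)


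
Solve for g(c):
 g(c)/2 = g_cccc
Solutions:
 g(c) = C1*exp(-2^(3/4)*c/2) + C2*exp(2^(3/4)*c/2) + C3*sin(2^(3/4)*c/2) + C4*cos(2^(3/4)*c/2)


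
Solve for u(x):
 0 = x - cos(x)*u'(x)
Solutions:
 u(x) = C1 + Integral(x/cos(x), x)


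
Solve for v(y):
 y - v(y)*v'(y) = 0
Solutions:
 v(y) = -sqrt(C1 + y^2)
 v(y) = sqrt(C1 + y^2)


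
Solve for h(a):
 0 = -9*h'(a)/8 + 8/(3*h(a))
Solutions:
 h(a) = -sqrt(C1 + 384*a)/9
 h(a) = sqrt(C1 + 384*a)/9


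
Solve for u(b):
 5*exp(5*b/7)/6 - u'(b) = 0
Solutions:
 u(b) = C1 + 7*exp(5*b/7)/6


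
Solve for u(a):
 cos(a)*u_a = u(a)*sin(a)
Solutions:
 u(a) = C1/cos(a)


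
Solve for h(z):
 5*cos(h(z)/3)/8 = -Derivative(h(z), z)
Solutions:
 5*z/8 - 3*log(sin(h(z)/3) - 1)/2 + 3*log(sin(h(z)/3) + 1)/2 = C1


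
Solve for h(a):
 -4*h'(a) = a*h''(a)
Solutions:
 h(a) = C1 + C2/a^3


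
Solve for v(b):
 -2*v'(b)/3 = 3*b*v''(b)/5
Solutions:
 v(b) = C1 + C2/b^(1/9)


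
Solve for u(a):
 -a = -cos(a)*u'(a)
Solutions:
 u(a) = C1 + Integral(a/cos(a), a)


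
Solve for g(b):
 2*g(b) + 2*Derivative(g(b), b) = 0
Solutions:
 g(b) = C1*exp(-b)


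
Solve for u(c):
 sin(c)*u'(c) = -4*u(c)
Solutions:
 u(c) = C1*(cos(c)^2 + 2*cos(c) + 1)/(cos(c)^2 - 2*cos(c) + 1)


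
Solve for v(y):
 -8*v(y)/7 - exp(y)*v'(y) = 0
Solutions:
 v(y) = C1*exp(8*exp(-y)/7)


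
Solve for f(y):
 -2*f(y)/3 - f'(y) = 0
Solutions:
 f(y) = C1*exp(-2*y/3)


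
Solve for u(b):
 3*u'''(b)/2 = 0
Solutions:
 u(b) = C1 + C2*b + C3*b^2


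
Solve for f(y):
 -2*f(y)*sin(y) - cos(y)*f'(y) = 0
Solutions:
 f(y) = C1*cos(y)^2


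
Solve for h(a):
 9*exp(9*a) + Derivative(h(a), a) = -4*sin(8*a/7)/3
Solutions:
 h(a) = C1 - exp(9*a) + 7*cos(8*a/7)/6


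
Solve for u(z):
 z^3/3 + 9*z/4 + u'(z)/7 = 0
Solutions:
 u(z) = C1 - 7*z^4/12 - 63*z^2/8


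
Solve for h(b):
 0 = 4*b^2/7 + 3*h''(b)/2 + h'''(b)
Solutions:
 h(b) = C1 + C2*b + C3*exp(-3*b/2) - 2*b^4/63 + 16*b^3/189 - 32*b^2/189


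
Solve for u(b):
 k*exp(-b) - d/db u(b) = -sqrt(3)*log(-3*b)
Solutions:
 u(b) = C1 + sqrt(3)*b*log(-b) + sqrt(3)*b*(-1 + log(3)) - k*exp(-b)


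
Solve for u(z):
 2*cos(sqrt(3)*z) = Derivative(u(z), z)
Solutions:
 u(z) = C1 + 2*sqrt(3)*sin(sqrt(3)*z)/3


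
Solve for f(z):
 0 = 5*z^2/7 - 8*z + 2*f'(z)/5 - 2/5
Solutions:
 f(z) = C1 - 25*z^3/42 + 10*z^2 + z


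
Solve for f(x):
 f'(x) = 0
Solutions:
 f(x) = C1


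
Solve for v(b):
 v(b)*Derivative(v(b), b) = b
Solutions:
 v(b) = -sqrt(C1 + b^2)
 v(b) = sqrt(C1 + b^2)


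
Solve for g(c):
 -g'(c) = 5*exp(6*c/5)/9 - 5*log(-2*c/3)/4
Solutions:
 g(c) = C1 + 5*c*log(-c)/4 + 5*c*(-log(3) - 1 + log(2))/4 - 25*exp(6*c/5)/54


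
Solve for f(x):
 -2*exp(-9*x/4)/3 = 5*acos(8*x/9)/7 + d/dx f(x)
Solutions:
 f(x) = C1 - 5*x*acos(8*x/9)/7 + 5*sqrt(81 - 64*x^2)/56 + 8*exp(-9*x/4)/27


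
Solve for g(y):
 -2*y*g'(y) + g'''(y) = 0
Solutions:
 g(y) = C1 + Integral(C2*airyai(2^(1/3)*y) + C3*airybi(2^(1/3)*y), y)


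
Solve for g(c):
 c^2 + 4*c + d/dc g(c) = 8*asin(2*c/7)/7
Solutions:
 g(c) = C1 - c^3/3 - 2*c^2 + 8*c*asin(2*c/7)/7 + 4*sqrt(49 - 4*c^2)/7


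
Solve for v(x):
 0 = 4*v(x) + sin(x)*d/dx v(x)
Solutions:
 v(x) = C1*(cos(x)^2 + 2*cos(x) + 1)/(cos(x)^2 - 2*cos(x) + 1)


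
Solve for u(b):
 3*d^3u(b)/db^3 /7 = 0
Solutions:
 u(b) = C1 + C2*b + C3*b^2


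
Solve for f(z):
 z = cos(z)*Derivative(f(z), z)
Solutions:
 f(z) = C1 + Integral(z/cos(z), z)


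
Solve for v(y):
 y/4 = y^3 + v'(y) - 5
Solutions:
 v(y) = C1 - y^4/4 + y^2/8 + 5*y


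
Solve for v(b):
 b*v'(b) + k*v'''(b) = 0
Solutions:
 v(b) = C1 + Integral(C2*airyai(b*(-1/k)^(1/3)) + C3*airybi(b*(-1/k)^(1/3)), b)


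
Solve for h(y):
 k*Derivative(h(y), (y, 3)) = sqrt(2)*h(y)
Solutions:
 h(y) = C1*exp(2^(1/6)*y*(1/k)^(1/3)) + C2*exp(2^(1/6)*y*(-1 + sqrt(3)*I)*(1/k)^(1/3)/2) + C3*exp(-2^(1/6)*y*(1 + sqrt(3)*I)*(1/k)^(1/3)/2)


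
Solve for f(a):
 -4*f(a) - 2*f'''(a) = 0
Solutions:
 f(a) = C3*exp(-2^(1/3)*a) + (C1*sin(2^(1/3)*sqrt(3)*a/2) + C2*cos(2^(1/3)*sqrt(3)*a/2))*exp(2^(1/3)*a/2)


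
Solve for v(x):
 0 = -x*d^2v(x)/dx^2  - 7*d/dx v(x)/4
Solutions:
 v(x) = C1 + C2/x^(3/4)


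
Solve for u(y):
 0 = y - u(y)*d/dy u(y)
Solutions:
 u(y) = -sqrt(C1 + y^2)
 u(y) = sqrt(C1 + y^2)


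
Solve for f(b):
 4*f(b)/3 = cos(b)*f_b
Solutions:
 f(b) = C1*(sin(b) + 1)^(2/3)/(sin(b) - 1)^(2/3)


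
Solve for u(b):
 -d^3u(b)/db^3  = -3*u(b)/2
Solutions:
 u(b) = C3*exp(2^(2/3)*3^(1/3)*b/2) + (C1*sin(2^(2/3)*3^(5/6)*b/4) + C2*cos(2^(2/3)*3^(5/6)*b/4))*exp(-2^(2/3)*3^(1/3)*b/4)


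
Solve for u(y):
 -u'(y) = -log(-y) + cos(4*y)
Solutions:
 u(y) = C1 + y*log(-y) - y - sin(4*y)/4


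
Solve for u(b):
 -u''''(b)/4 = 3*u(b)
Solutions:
 u(b) = (C1*sin(3^(1/4)*b) + C2*cos(3^(1/4)*b))*exp(-3^(1/4)*b) + (C3*sin(3^(1/4)*b) + C4*cos(3^(1/4)*b))*exp(3^(1/4)*b)


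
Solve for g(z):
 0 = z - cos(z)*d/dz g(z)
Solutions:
 g(z) = C1 + Integral(z/cos(z), z)


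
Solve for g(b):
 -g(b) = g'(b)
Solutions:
 g(b) = C1*exp(-b)


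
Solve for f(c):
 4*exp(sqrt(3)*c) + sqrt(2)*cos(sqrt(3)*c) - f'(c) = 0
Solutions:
 f(c) = C1 + 4*sqrt(3)*exp(sqrt(3)*c)/3 + sqrt(6)*sin(sqrt(3)*c)/3


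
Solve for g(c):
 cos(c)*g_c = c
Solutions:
 g(c) = C1 + Integral(c/cos(c), c)


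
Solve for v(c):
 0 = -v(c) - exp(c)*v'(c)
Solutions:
 v(c) = C1*exp(exp(-c))


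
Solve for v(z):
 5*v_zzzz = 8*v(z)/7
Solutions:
 v(z) = C1*exp(-70^(3/4)*z/35) + C2*exp(70^(3/4)*z/35) + C3*sin(70^(3/4)*z/35) + C4*cos(70^(3/4)*z/35)


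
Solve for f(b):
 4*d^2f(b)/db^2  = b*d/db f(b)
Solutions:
 f(b) = C1 + C2*erfi(sqrt(2)*b/4)


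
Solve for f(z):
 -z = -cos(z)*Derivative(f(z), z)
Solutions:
 f(z) = C1 + Integral(z/cos(z), z)


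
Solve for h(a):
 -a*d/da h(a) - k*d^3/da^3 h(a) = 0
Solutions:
 h(a) = C1 + Integral(C2*airyai(a*(-1/k)^(1/3)) + C3*airybi(a*(-1/k)^(1/3)), a)


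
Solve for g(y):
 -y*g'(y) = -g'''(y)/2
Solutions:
 g(y) = C1 + Integral(C2*airyai(2^(1/3)*y) + C3*airybi(2^(1/3)*y), y)


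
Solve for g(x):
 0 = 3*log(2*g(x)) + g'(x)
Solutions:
 Integral(1/(log(_y) + log(2)), (_y, g(x)))/3 = C1 - x


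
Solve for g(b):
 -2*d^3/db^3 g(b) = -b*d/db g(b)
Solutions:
 g(b) = C1 + Integral(C2*airyai(2^(2/3)*b/2) + C3*airybi(2^(2/3)*b/2), b)


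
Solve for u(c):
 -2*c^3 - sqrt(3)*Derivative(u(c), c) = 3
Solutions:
 u(c) = C1 - sqrt(3)*c^4/6 - sqrt(3)*c


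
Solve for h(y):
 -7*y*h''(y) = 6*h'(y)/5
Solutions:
 h(y) = C1 + C2*y^(29/35)


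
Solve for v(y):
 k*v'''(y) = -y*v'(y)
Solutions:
 v(y) = C1 + Integral(C2*airyai(y*(-1/k)^(1/3)) + C3*airybi(y*(-1/k)^(1/3)), y)


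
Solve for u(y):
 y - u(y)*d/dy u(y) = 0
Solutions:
 u(y) = -sqrt(C1 + y^2)
 u(y) = sqrt(C1 + y^2)


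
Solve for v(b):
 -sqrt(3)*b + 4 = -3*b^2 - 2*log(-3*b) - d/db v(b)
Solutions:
 v(b) = C1 - b^3 + sqrt(3)*b^2/2 - 2*b*log(-b) + 2*b*(-log(3) - 1)


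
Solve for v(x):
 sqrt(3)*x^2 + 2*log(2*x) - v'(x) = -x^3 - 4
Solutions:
 v(x) = C1 + x^4/4 + sqrt(3)*x^3/3 + 2*x*log(x) + x*log(4) + 2*x


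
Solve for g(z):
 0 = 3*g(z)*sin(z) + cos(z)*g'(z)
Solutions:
 g(z) = C1*cos(z)^3


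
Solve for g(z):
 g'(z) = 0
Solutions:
 g(z) = C1


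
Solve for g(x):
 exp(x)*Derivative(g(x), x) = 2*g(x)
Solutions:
 g(x) = C1*exp(-2*exp(-x))


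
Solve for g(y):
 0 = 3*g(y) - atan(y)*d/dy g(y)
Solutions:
 g(y) = C1*exp(3*Integral(1/atan(y), y))


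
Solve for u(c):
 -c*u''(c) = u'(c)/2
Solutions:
 u(c) = C1 + C2*sqrt(c)


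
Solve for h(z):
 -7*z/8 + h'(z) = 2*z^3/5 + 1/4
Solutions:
 h(z) = C1 + z^4/10 + 7*z^2/16 + z/4


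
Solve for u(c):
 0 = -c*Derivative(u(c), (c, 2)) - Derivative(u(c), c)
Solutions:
 u(c) = C1 + C2*log(c)


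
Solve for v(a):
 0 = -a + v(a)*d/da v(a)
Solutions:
 v(a) = -sqrt(C1 + a^2)
 v(a) = sqrt(C1 + a^2)


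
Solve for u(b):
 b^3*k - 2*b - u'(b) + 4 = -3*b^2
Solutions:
 u(b) = C1 + b^4*k/4 + b^3 - b^2 + 4*b


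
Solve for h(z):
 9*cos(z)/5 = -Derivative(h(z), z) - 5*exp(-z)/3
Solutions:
 h(z) = C1 - 9*sin(z)/5 + 5*exp(-z)/3


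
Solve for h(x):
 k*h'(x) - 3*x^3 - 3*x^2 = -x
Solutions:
 h(x) = C1 + 3*x^4/(4*k) + x^3/k - x^2/(2*k)


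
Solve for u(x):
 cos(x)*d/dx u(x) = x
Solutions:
 u(x) = C1 + Integral(x/cos(x), x)


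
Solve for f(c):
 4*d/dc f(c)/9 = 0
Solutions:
 f(c) = C1


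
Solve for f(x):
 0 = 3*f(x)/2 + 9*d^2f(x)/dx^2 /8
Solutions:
 f(x) = C1*sin(2*sqrt(3)*x/3) + C2*cos(2*sqrt(3)*x/3)


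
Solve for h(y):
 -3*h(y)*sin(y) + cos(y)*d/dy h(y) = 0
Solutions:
 h(y) = C1/cos(y)^3


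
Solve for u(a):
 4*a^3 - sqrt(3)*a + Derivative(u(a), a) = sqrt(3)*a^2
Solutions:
 u(a) = C1 - a^4 + sqrt(3)*a^3/3 + sqrt(3)*a^2/2


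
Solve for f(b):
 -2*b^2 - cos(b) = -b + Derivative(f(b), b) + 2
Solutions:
 f(b) = C1 - 2*b^3/3 + b^2/2 - 2*b - sin(b)


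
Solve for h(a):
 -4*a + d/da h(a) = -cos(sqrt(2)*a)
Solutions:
 h(a) = C1 + 2*a^2 - sqrt(2)*sin(sqrt(2)*a)/2


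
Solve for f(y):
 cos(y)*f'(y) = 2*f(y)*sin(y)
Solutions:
 f(y) = C1/cos(y)^2


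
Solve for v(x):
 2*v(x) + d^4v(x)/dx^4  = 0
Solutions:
 v(x) = (C1*sin(2^(3/4)*x/2) + C2*cos(2^(3/4)*x/2))*exp(-2^(3/4)*x/2) + (C3*sin(2^(3/4)*x/2) + C4*cos(2^(3/4)*x/2))*exp(2^(3/4)*x/2)


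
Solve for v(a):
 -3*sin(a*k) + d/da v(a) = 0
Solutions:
 v(a) = C1 - 3*cos(a*k)/k


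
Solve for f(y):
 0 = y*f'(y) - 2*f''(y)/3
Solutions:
 f(y) = C1 + C2*erfi(sqrt(3)*y/2)


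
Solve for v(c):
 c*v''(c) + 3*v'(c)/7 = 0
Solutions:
 v(c) = C1 + C2*c^(4/7)


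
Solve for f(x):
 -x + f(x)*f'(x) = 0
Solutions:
 f(x) = -sqrt(C1 + x^2)
 f(x) = sqrt(C1 + x^2)


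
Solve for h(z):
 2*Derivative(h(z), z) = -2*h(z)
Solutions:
 h(z) = C1*exp(-z)


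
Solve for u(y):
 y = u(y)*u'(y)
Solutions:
 u(y) = -sqrt(C1 + y^2)
 u(y) = sqrt(C1 + y^2)


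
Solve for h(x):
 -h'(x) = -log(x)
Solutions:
 h(x) = C1 + x*log(x) - x


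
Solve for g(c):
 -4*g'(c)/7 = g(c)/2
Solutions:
 g(c) = C1*exp(-7*c/8)


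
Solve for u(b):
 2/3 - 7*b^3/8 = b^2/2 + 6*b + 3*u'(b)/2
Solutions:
 u(b) = C1 - 7*b^4/48 - b^3/9 - 2*b^2 + 4*b/9


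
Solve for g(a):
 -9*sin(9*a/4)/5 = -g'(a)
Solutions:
 g(a) = C1 - 4*cos(9*a/4)/5


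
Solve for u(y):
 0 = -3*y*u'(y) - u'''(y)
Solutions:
 u(y) = C1 + Integral(C2*airyai(-3^(1/3)*y) + C3*airybi(-3^(1/3)*y), y)


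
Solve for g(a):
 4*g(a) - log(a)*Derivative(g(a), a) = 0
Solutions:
 g(a) = C1*exp(4*li(a))


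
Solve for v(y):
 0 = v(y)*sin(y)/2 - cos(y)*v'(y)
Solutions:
 v(y) = C1/sqrt(cos(y))


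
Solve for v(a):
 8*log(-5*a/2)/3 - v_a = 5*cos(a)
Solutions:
 v(a) = C1 + 8*a*log(-a)/3 - 8*a/3 - 8*a*log(2)/3 + 8*a*log(5)/3 - 5*sin(a)


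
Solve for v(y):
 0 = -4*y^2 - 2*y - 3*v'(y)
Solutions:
 v(y) = C1 - 4*y^3/9 - y^2/3


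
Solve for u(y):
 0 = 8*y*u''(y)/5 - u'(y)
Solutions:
 u(y) = C1 + C2*y^(13/8)


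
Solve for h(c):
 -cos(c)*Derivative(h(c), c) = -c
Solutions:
 h(c) = C1 + Integral(c/cos(c), c)


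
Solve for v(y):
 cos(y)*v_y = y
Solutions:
 v(y) = C1 + Integral(y/cos(y), y)


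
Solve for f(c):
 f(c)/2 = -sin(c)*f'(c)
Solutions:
 f(c) = C1*(cos(c) + 1)^(1/4)/(cos(c) - 1)^(1/4)


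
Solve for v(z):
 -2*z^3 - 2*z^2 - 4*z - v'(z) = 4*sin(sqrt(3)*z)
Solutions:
 v(z) = C1 - z^4/2 - 2*z^3/3 - 2*z^2 + 4*sqrt(3)*cos(sqrt(3)*z)/3


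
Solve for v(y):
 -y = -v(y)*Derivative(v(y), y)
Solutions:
 v(y) = -sqrt(C1 + y^2)
 v(y) = sqrt(C1 + y^2)


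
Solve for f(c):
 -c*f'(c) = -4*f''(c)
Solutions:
 f(c) = C1 + C2*erfi(sqrt(2)*c/4)


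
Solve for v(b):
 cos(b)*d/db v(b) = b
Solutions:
 v(b) = C1 + Integral(b/cos(b), b)


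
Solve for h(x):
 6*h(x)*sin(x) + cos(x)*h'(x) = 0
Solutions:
 h(x) = C1*cos(x)^6


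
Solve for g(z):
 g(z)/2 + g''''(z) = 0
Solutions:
 g(z) = (C1*sin(2^(1/4)*z/2) + C2*cos(2^(1/4)*z/2))*exp(-2^(1/4)*z/2) + (C3*sin(2^(1/4)*z/2) + C4*cos(2^(1/4)*z/2))*exp(2^(1/4)*z/2)


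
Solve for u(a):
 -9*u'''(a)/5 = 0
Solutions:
 u(a) = C1 + C2*a + C3*a^2


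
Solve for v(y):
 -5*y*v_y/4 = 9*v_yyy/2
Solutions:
 v(y) = C1 + Integral(C2*airyai(-60^(1/3)*y/6) + C3*airybi(-60^(1/3)*y/6), y)


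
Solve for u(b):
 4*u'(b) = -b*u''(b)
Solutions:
 u(b) = C1 + C2/b^3


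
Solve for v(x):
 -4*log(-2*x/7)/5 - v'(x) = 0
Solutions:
 v(x) = C1 - 4*x*log(-x)/5 + 4*x*(-log(2) + 1 + log(7))/5


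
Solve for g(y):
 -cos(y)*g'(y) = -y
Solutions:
 g(y) = C1 + Integral(y/cos(y), y)


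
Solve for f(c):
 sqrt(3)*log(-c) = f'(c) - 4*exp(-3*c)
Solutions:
 f(c) = C1 + sqrt(3)*c*log(-c) - sqrt(3)*c - 4*exp(-3*c)/3


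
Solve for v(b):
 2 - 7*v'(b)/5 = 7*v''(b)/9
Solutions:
 v(b) = C1 + C2*exp(-9*b/5) + 10*b/7


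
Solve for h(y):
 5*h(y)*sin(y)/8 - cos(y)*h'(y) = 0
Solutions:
 h(y) = C1/cos(y)^(5/8)


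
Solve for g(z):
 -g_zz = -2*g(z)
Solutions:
 g(z) = C1*exp(-sqrt(2)*z) + C2*exp(sqrt(2)*z)


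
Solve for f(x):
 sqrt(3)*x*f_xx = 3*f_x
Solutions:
 f(x) = C1 + C2*x^(1 + sqrt(3))


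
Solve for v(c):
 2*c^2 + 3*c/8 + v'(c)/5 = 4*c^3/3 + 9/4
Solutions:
 v(c) = C1 + 5*c^4/3 - 10*c^3/3 - 15*c^2/16 + 45*c/4


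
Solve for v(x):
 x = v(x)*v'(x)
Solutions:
 v(x) = -sqrt(C1 + x^2)
 v(x) = sqrt(C1 + x^2)


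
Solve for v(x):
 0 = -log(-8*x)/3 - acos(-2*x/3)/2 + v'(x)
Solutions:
 v(x) = C1 + x*log(-x)/3 + x*acos(-2*x/3)/2 - x/3 + x*log(2) + sqrt(9 - 4*x^2)/4


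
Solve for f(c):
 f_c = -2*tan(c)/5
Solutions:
 f(c) = C1 + 2*log(cos(c))/5


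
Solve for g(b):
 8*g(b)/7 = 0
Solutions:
 g(b) = 0


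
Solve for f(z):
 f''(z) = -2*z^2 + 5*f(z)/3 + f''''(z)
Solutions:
 f(z) = 6*z^2/5 + (C1*sin(3^(3/4)*5^(1/4)*z*sin(atan(sqrt(51)/3)/2)/3) + C2*cos(3^(3/4)*5^(1/4)*z*sin(atan(sqrt(51)/3)/2)/3))*exp(-3^(3/4)*5^(1/4)*z*cos(atan(sqrt(51)/3)/2)/3) + (C3*sin(3^(3/4)*5^(1/4)*z*sin(atan(sqrt(51)/3)/2)/3) + C4*cos(3^(3/4)*5^(1/4)*z*sin(atan(sqrt(51)/3)/2)/3))*exp(3^(3/4)*5^(1/4)*z*cos(atan(sqrt(51)/3)/2)/3) + 36/25


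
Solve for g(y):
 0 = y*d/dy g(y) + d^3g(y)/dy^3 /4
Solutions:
 g(y) = C1 + Integral(C2*airyai(-2^(2/3)*y) + C3*airybi(-2^(2/3)*y), y)


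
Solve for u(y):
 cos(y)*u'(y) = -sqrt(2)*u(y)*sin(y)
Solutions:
 u(y) = C1*cos(y)^(sqrt(2))


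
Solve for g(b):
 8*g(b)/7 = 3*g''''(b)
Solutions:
 g(b) = C1*exp(-42^(3/4)*b/21) + C2*exp(42^(3/4)*b/21) + C3*sin(42^(3/4)*b/21) + C4*cos(42^(3/4)*b/21)


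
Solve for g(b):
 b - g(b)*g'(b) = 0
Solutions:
 g(b) = -sqrt(C1 + b^2)
 g(b) = sqrt(C1 + b^2)


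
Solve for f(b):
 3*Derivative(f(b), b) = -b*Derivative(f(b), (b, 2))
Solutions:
 f(b) = C1 + C2/b^2


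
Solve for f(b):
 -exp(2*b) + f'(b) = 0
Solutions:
 f(b) = C1 + exp(2*b)/2


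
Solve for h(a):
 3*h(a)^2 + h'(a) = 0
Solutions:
 h(a) = 1/(C1 + 3*a)


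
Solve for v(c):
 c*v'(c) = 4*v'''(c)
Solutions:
 v(c) = C1 + Integral(C2*airyai(2^(1/3)*c/2) + C3*airybi(2^(1/3)*c/2), c)


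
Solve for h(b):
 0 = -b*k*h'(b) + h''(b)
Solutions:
 h(b) = Piecewise((-sqrt(2)*sqrt(pi)*C1*erf(sqrt(2)*b*sqrt(-k)/2)/(2*sqrt(-k)) - C2, (k > 0) | (k < 0)), (-C1*b - C2, True))


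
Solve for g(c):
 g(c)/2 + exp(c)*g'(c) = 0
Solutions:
 g(c) = C1*exp(exp(-c)/2)


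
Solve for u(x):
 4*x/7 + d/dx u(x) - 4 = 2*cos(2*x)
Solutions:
 u(x) = C1 - 2*x^2/7 + 4*x + 2*sin(x)*cos(x)


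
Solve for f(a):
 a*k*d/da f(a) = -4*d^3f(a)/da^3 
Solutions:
 f(a) = C1 + Integral(C2*airyai(2^(1/3)*a*(-k)^(1/3)/2) + C3*airybi(2^(1/3)*a*(-k)^(1/3)/2), a)


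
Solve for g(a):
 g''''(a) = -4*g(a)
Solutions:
 g(a) = (C1*sin(a) + C2*cos(a))*exp(-a) + (C3*sin(a) + C4*cos(a))*exp(a)


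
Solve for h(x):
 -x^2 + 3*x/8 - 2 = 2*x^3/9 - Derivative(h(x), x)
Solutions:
 h(x) = C1 + x^4/18 + x^3/3 - 3*x^2/16 + 2*x


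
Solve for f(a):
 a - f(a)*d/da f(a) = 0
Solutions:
 f(a) = -sqrt(C1 + a^2)
 f(a) = sqrt(C1 + a^2)


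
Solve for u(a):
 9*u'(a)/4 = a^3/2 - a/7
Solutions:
 u(a) = C1 + a^4/18 - 2*a^2/63


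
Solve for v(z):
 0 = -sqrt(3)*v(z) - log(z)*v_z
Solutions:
 v(z) = C1*exp(-sqrt(3)*li(z))


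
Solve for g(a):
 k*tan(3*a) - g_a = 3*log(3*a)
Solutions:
 g(a) = C1 - 3*a*log(a) - 3*a*log(3) + 3*a - k*log(cos(3*a))/3


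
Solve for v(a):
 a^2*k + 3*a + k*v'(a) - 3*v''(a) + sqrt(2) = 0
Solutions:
 v(a) = C1 + C2*exp(a*k/3) - a^3/3 - 9*a^2/(2*k) - sqrt(2)*a/k - 27*a/k^2


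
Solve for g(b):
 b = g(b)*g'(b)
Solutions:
 g(b) = -sqrt(C1 + b^2)
 g(b) = sqrt(C1 + b^2)


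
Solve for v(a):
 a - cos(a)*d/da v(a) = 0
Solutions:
 v(a) = C1 + Integral(a/cos(a), a)


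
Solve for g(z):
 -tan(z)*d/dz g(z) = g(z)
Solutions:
 g(z) = C1/sin(z)


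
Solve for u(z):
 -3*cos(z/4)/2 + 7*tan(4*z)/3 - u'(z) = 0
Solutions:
 u(z) = C1 - 7*log(cos(4*z))/12 - 6*sin(z/4)


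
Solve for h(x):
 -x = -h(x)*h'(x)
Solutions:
 h(x) = -sqrt(C1 + x^2)
 h(x) = sqrt(C1 + x^2)


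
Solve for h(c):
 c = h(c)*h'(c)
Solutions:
 h(c) = -sqrt(C1 + c^2)
 h(c) = sqrt(C1 + c^2)


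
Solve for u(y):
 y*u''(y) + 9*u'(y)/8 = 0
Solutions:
 u(y) = C1 + C2/y^(1/8)


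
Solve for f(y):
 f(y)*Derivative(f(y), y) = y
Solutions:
 f(y) = -sqrt(C1 + y^2)
 f(y) = sqrt(C1 + y^2)


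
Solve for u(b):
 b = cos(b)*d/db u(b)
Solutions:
 u(b) = C1 + Integral(b/cos(b), b)


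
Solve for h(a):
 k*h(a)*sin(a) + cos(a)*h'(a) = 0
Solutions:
 h(a) = C1*exp(k*log(cos(a)))
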